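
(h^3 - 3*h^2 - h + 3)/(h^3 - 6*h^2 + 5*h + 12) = (h - 1)/(h - 4)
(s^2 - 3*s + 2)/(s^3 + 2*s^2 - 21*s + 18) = (s - 2)/(s^2 + 3*s - 18)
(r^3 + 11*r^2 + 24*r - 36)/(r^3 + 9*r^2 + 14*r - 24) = (r + 6)/(r + 4)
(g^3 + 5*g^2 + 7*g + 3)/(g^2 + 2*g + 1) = g + 3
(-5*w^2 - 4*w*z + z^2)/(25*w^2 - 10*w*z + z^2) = (w + z)/(-5*w + z)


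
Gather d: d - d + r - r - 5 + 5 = 0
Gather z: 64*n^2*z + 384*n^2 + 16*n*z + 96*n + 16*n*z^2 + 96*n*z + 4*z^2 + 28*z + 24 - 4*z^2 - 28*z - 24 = 384*n^2 + 16*n*z^2 + 96*n + z*(64*n^2 + 112*n)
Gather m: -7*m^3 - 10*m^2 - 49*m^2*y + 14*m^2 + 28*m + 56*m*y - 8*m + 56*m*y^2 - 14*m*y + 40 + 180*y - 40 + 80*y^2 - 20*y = -7*m^3 + m^2*(4 - 49*y) + m*(56*y^2 + 42*y + 20) + 80*y^2 + 160*y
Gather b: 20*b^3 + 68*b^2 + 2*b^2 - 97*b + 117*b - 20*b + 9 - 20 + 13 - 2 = 20*b^3 + 70*b^2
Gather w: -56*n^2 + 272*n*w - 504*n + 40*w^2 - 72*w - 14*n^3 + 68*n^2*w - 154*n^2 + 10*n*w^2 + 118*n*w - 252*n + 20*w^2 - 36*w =-14*n^3 - 210*n^2 - 756*n + w^2*(10*n + 60) + w*(68*n^2 + 390*n - 108)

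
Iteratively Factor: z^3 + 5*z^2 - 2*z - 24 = (z + 4)*(z^2 + z - 6) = (z - 2)*(z + 4)*(z + 3)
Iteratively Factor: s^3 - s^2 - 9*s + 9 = (s - 3)*(s^2 + 2*s - 3) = (s - 3)*(s + 3)*(s - 1)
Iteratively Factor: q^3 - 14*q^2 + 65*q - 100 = (q - 4)*(q^2 - 10*q + 25) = (q - 5)*(q - 4)*(q - 5)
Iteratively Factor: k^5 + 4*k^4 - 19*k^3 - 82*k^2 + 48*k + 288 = (k + 3)*(k^4 + k^3 - 22*k^2 - 16*k + 96) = (k + 3)^2*(k^3 - 2*k^2 - 16*k + 32) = (k + 3)^2*(k + 4)*(k^2 - 6*k + 8) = (k - 2)*(k + 3)^2*(k + 4)*(k - 4)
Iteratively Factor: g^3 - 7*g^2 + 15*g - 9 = (g - 1)*(g^2 - 6*g + 9) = (g - 3)*(g - 1)*(g - 3)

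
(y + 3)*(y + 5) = y^2 + 8*y + 15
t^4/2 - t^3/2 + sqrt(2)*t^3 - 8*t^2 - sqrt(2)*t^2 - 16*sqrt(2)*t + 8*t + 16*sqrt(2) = (t/2 + sqrt(2))*(t - 4)*(t - 1)*(t + 4)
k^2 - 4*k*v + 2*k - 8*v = (k + 2)*(k - 4*v)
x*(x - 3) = x^2 - 3*x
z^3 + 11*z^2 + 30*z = z*(z + 5)*(z + 6)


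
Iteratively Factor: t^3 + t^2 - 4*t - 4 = (t + 1)*(t^2 - 4) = (t - 2)*(t + 1)*(t + 2)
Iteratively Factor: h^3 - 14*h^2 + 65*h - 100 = (h - 5)*(h^2 - 9*h + 20) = (h - 5)^2*(h - 4)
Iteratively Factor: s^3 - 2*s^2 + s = (s - 1)*(s^2 - s) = s*(s - 1)*(s - 1)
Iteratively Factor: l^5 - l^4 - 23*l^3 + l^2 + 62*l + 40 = (l + 4)*(l^4 - 5*l^3 - 3*l^2 + 13*l + 10) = (l + 1)*(l + 4)*(l^3 - 6*l^2 + 3*l + 10) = (l - 5)*(l + 1)*(l + 4)*(l^2 - l - 2) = (l - 5)*(l - 2)*(l + 1)*(l + 4)*(l + 1)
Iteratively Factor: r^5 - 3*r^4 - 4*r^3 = (r + 1)*(r^4 - 4*r^3) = r*(r + 1)*(r^3 - 4*r^2) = r^2*(r + 1)*(r^2 - 4*r) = r^3*(r + 1)*(r - 4)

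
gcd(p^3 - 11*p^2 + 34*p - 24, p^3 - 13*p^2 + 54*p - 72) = p^2 - 10*p + 24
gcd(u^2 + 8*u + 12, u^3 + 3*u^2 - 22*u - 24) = u + 6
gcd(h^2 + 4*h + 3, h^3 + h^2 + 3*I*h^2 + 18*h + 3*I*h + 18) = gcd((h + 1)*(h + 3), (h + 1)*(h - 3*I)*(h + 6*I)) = h + 1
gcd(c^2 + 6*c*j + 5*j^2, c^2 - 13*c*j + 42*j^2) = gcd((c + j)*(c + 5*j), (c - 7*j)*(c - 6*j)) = 1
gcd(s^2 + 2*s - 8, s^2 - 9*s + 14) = s - 2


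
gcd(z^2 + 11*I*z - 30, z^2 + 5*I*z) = z + 5*I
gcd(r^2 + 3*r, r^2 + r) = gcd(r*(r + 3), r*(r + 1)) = r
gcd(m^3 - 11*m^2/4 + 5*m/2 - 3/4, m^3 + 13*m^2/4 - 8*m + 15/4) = m^2 - 7*m/4 + 3/4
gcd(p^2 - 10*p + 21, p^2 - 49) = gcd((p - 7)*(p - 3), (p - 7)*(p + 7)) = p - 7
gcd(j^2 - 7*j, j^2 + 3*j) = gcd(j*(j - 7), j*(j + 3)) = j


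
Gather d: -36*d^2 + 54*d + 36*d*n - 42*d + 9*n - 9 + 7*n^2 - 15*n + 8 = -36*d^2 + d*(36*n + 12) + 7*n^2 - 6*n - 1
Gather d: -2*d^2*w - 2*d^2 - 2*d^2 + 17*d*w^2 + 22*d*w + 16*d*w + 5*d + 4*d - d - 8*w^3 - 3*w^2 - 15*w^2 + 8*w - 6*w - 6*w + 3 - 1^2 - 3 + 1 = d^2*(-2*w - 4) + d*(17*w^2 + 38*w + 8) - 8*w^3 - 18*w^2 - 4*w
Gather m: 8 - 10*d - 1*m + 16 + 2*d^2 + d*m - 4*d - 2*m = 2*d^2 - 14*d + m*(d - 3) + 24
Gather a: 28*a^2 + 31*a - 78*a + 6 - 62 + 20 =28*a^2 - 47*a - 36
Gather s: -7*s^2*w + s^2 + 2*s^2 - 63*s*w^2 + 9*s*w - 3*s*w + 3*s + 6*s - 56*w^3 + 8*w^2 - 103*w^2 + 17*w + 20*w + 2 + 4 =s^2*(3 - 7*w) + s*(-63*w^2 + 6*w + 9) - 56*w^3 - 95*w^2 + 37*w + 6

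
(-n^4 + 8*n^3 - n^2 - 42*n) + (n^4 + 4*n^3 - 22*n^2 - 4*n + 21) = 12*n^3 - 23*n^2 - 46*n + 21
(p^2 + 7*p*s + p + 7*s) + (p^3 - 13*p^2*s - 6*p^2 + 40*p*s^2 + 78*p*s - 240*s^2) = p^3 - 13*p^2*s - 5*p^2 + 40*p*s^2 + 85*p*s + p - 240*s^2 + 7*s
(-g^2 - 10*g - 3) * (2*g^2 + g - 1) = -2*g^4 - 21*g^3 - 15*g^2 + 7*g + 3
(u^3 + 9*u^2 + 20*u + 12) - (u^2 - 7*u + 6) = u^3 + 8*u^2 + 27*u + 6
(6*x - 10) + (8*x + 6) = 14*x - 4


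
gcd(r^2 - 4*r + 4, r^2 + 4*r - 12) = r - 2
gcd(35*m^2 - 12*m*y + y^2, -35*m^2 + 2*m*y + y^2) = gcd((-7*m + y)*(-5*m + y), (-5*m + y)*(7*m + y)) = -5*m + y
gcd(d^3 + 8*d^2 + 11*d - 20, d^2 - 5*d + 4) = d - 1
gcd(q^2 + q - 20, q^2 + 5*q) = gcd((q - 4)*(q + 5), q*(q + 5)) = q + 5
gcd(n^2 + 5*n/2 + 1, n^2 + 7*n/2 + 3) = n + 2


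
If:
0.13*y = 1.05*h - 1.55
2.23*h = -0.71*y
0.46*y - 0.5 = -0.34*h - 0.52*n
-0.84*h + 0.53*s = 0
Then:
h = 1.06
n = 3.22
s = 1.68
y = -3.34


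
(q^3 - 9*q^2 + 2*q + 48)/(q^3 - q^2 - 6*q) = (q - 8)/q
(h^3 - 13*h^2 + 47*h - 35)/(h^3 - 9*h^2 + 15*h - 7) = (h - 5)/(h - 1)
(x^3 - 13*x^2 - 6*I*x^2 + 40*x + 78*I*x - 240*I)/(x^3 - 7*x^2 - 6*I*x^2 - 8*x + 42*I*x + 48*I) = (x - 5)/(x + 1)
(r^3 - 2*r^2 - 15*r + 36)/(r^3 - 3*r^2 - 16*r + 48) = (r - 3)/(r - 4)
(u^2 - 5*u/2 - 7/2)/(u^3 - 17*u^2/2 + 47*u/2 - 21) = (u + 1)/(u^2 - 5*u + 6)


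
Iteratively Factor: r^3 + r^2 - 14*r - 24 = (r - 4)*(r^2 + 5*r + 6) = (r - 4)*(r + 3)*(r + 2)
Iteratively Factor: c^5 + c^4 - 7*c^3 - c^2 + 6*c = (c - 1)*(c^4 + 2*c^3 - 5*c^2 - 6*c) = (c - 1)*(c + 3)*(c^3 - c^2 - 2*c) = c*(c - 1)*(c + 3)*(c^2 - c - 2) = c*(c - 1)*(c + 1)*(c + 3)*(c - 2)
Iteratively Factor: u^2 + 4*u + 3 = (u + 3)*(u + 1)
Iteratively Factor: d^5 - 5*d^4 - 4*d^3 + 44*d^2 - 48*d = (d - 2)*(d^4 - 3*d^3 - 10*d^2 + 24*d) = (d - 2)*(d + 3)*(d^3 - 6*d^2 + 8*d) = (d - 4)*(d - 2)*(d + 3)*(d^2 - 2*d) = (d - 4)*(d - 2)^2*(d + 3)*(d)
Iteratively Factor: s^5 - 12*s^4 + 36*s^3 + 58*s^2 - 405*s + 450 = (s + 3)*(s^4 - 15*s^3 + 81*s^2 - 185*s + 150) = (s - 3)*(s + 3)*(s^3 - 12*s^2 + 45*s - 50) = (s - 5)*(s - 3)*(s + 3)*(s^2 - 7*s + 10) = (s - 5)^2*(s - 3)*(s + 3)*(s - 2)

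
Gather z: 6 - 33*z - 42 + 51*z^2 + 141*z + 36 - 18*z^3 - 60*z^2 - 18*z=-18*z^3 - 9*z^2 + 90*z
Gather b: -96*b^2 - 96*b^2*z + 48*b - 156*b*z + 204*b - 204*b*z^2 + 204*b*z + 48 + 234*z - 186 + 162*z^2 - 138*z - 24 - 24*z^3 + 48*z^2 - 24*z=b^2*(-96*z - 96) + b*(-204*z^2 + 48*z + 252) - 24*z^3 + 210*z^2 + 72*z - 162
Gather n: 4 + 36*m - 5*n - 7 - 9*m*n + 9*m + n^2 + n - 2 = 45*m + n^2 + n*(-9*m - 4) - 5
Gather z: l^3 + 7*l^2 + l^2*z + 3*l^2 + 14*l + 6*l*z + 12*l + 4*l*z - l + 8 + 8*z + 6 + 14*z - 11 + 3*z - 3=l^3 + 10*l^2 + 25*l + z*(l^2 + 10*l + 25)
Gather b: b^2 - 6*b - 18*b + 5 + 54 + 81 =b^2 - 24*b + 140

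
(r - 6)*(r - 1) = r^2 - 7*r + 6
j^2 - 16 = (j - 4)*(j + 4)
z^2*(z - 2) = z^3 - 2*z^2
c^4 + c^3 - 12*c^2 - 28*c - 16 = (c - 4)*(c + 1)*(c + 2)^2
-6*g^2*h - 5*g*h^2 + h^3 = h*(-6*g + h)*(g + h)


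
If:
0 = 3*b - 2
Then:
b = 2/3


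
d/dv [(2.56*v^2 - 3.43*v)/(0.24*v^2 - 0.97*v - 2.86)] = (-1.66*v^2 - 14.6432*v + 9.8098)/(0.0576*v^4 - 0.4656*v^3 - 0.4319*v^2 + 5.5484*v + 8.1796)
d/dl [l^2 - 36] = 2*l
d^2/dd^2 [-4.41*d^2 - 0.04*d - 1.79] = -8.82000000000000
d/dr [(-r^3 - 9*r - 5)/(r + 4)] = (-2*r^3 - 12*r^2 - 31)/(r^2 + 8*r + 16)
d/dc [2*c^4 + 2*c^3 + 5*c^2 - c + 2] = 8*c^3 + 6*c^2 + 10*c - 1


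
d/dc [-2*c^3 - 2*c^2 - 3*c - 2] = -6*c^2 - 4*c - 3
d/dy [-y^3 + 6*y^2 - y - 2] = -3*y^2 + 12*y - 1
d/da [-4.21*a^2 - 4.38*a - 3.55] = -8.42*a - 4.38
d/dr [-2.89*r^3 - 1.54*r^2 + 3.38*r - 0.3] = -8.67*r^2 - 3.08*r + 3.38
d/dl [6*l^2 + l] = 12*l + 1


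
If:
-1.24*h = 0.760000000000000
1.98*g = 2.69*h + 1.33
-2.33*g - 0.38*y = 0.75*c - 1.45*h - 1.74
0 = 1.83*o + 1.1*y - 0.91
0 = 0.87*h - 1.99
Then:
No Solution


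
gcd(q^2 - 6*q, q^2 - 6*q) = q^2 - 6*q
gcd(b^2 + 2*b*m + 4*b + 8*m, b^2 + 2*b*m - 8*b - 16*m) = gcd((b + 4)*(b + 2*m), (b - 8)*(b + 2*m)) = b + 2*m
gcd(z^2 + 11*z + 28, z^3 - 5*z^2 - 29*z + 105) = 1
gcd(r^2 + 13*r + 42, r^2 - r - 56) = r + 7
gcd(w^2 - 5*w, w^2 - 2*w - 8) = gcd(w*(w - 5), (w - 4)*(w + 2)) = 1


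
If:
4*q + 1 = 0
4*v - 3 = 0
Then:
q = -1/4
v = 3/4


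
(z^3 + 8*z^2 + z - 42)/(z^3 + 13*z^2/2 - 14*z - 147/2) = 2*(z - 2)/(2*z - 7)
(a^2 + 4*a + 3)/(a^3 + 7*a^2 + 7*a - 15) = (a + 1)/(a^2 + 4*a - 5)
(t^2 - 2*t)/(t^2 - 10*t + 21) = t*(t - 2)/(t^2 - 10*t + 21)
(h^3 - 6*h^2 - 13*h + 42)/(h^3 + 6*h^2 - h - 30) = (h - 7)/(h + 5)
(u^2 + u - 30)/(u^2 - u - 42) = (u - 5)/(u - 7)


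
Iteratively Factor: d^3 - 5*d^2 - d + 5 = (d - 5)*(d^2 - 1) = (d - 5)*(d - 1)*(d + 1)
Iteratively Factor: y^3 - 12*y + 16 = (y - 2)*(y^2 + 2*y - 8) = (y - 2)^2*(y + 4)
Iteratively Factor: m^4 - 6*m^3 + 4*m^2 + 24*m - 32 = (m - 2)*(m^3 - 4*m^2 - 4*m + 16) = (m - 2)*(m + 2)*(m^2 - 6*m + 8) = (m - 2)^2*(m + 2)*(m - 4)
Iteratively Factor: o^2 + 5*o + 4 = (o + 1)*(o + 4)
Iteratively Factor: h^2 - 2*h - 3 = (h + 1)*(h - 3)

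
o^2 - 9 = (o - 3)*(o + 3)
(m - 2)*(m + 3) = m^2 + m - 6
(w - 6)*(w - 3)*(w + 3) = w^3 - 6*w^2 - 9*w + 54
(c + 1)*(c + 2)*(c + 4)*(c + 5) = c^4 + 12*c^3 + 49*c^2 + 78*c + 40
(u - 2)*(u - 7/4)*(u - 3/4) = u^3 - 9*u^2/2 + 101*u/16 - 21/8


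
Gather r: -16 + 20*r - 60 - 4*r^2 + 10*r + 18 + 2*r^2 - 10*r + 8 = -2*r^2 + 20*r - 50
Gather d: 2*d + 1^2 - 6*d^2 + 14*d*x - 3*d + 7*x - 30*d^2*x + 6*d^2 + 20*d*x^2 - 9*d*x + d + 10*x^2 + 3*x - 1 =-30*d^2*x + d*(20*x^2 + 5*x) + 10*x^2 + 10*x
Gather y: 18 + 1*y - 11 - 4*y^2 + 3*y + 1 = -4*y^2 + 4*y + 8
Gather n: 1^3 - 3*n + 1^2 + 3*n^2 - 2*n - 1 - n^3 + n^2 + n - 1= -n^3 + 4*n^2 - 4*n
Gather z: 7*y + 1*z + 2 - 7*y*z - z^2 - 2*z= 7*y - z^2 + z*(-7*y - 1) + 2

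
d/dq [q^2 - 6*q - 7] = 2*q - 6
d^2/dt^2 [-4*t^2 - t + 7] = -8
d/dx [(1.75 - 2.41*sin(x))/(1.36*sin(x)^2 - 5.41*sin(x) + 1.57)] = (3.2776*sin(x)^2 - 4.76*sin(x) + 5.6838)*cos(x)/(1.8496*sin(x)^4 - 14.7152*sin(x)^3 + 33.5385*sin(x)^2 - 16.9874*sin(x) + 2.4649)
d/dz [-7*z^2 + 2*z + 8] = 2 - 14*z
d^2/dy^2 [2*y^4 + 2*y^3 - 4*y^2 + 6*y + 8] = 24*y^2 + 12*y - 8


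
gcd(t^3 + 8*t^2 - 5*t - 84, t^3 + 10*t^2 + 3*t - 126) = t^2 + 4*t - 21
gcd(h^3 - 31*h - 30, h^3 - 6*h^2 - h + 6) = h^2 - 5*h - 6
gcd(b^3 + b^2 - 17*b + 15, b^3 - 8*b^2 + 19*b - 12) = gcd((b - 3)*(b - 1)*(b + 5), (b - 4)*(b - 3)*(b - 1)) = b^2 - 4*b + 3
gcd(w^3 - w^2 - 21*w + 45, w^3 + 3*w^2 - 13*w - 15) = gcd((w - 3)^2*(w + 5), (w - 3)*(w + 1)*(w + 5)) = w^2 + 2*w - 15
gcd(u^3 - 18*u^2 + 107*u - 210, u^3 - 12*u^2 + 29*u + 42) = u^2 - 13*u + 42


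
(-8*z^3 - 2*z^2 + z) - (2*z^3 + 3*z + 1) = -10*z^3 - 2*z^2 - 2*z - 1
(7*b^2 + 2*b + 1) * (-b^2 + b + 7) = -7*b^4 + 5*b^3 + 50*b^2 + 15*b + 7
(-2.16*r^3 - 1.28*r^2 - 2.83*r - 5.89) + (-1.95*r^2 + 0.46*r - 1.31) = -2.16*r^3 - 3.23*r^2 - 2.37*r - 7.2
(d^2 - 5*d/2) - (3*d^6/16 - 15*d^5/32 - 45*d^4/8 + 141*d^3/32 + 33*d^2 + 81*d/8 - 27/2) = -3*d^6/16 + 15*d^5/32 + 45*d^4/8 - 141*d^3/32 - 32*d^2 - 101*d/8 + 27/2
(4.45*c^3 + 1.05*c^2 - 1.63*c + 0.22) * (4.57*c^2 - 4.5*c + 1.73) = 20.3365*c^5 - 15.2265*c^4 - 4.4756*c^3 + 10.1569*c^2 - 3.8099*c + 0.3806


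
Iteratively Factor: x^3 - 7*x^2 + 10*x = (x)*(x^2 - 7*x + 10) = x*(x - 2)*(x - 5)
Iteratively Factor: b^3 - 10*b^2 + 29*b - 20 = (b - 1)*(b^2 - 9*b + 20) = (b - 5)*(b - 1)*(b - 4)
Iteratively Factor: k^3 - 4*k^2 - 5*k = (k + 1)*(k^2 - 5*k) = k*(k + 1)*(k - 5)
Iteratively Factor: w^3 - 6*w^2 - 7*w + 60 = (w - 4)*(w^2 - 2*w - 15) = (w - 4)*(w + 3)*(w - 5)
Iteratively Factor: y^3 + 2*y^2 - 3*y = (y - 1)*(y^2 + 3*y) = y*(y - 1)*(y + 3)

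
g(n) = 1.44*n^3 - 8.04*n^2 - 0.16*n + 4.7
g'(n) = 4.32*n^2 - 16.08*n - 0.16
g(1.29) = -5.79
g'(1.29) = -13.71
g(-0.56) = 2.02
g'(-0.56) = 10.20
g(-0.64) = 1.13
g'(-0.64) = 11.90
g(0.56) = 2.34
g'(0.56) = -7.81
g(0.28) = 4.06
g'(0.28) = -4.32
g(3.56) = -32.80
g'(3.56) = -2.65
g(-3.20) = -124.30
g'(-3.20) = 95.53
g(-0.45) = 3.01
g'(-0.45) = 7.95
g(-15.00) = -6661.90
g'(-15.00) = 1213.04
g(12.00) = 1333.34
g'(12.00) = 428.96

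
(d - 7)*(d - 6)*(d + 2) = d^3 - 11*d^2 + 16*d + 84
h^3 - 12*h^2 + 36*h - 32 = (h - 8)*(h - 2)^2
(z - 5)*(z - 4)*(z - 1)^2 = z^4 - 11*z^3 + 39*z^2 - 49*z + 20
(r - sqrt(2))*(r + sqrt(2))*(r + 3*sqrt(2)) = r^3 + 3*sqrt(2)*r^2 - 2*r - 6*sqrt(2)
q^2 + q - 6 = (q - 2)*(q + 3)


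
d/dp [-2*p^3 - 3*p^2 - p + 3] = -6*p^2 - 6*p - 1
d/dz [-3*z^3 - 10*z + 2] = -9*z^2 - 10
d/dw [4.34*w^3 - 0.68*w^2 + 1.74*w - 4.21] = 13.02*w^2 - 1.36*w + 1.74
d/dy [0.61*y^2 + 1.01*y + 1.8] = 1.22*y + 1.01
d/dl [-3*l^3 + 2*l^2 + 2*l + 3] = -9*l^2 + 4*l + 2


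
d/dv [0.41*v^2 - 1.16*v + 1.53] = 0.82*v - 1.16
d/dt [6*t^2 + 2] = 12*t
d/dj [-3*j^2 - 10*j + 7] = -6*j - 10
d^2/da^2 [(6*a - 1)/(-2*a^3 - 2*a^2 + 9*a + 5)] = 2*(-72*a^5 - 48*a^4 - 100*a^3 - 402*a^2 - 204*a + 361)/(8*a^9 + 24*a^8 - 84*a^7 - 268*a^6 + 258*a^5 + 966*a^4 - 39*a^3 - 1065*a^2 - 675*a - 125)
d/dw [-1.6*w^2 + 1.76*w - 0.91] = 1.76 - 3.2*w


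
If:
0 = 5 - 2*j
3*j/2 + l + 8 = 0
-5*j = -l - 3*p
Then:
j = 5/2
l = -47/4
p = 97/12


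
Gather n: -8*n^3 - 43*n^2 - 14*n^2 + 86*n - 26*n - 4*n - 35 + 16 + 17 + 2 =-8*n^3 - 57*n^2 + 56*n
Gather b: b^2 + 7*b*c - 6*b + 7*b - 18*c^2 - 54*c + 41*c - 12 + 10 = b^2 + b*(7*c + 1) - 18*c^2 - 13*c - 2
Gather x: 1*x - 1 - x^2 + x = -x^2 + 2*x - 1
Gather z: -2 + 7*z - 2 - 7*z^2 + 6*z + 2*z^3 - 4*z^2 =2*z^3 - 11*z^2 + 13*z - 4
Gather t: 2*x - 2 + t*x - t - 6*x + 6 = t*(x - 1) - 4*x + 4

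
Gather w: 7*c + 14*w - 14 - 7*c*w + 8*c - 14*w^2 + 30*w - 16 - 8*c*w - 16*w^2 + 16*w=15*c - 30*w^2 + w*(60 - 15*c) - 30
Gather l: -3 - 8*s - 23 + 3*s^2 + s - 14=3*s^2 - 7*s - 40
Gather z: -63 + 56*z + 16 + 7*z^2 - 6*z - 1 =7*z^2 + 50*z - 48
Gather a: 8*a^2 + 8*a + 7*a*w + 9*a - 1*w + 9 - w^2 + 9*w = 8*a^2 + a*(7*w + 17) - w^2 + 8*w + 9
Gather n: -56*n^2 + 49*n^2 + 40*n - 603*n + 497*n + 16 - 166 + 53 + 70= -7*n^2 - 66*n - 27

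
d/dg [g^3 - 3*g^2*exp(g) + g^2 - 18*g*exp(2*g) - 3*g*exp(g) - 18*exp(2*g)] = -3*g^2*exp(g) + 3*g^2 - 36*g*exp(2*g) - 9*g*exp(g) + 2*g - 54*exp(2*g) - 3*exp(g)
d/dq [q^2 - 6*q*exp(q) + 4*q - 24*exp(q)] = -6*q*exp(q) + 2*q - 30*exp(q) + 4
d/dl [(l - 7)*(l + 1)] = 2*l - 6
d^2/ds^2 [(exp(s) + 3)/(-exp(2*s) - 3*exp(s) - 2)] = (-exp(4*s) - 9*exp(3*s) - 15*exp(2*s) + 3*exp(s) + 14)*exp(s)/(exp(6*s) + 9*exp(5*s) + 33*exp(4*s) + 63*exp(3*s) + 66*exp(2*s) + 36*exp(s) + 8)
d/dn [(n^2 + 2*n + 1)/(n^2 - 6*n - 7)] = -8/(n^2 - 14*n + 49)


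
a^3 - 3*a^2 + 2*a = a*(a - 2)*(a - 1)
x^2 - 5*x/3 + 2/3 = (x - 1)*(x - 2/3)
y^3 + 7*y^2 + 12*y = y*(y + 3)*(y + 4)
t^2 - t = t*(t - 1)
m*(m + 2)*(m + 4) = m^3 + 6*m^2 + 8*m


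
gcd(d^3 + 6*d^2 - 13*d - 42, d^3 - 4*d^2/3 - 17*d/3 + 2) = d^2 - d - 6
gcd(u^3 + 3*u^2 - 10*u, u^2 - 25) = u + 5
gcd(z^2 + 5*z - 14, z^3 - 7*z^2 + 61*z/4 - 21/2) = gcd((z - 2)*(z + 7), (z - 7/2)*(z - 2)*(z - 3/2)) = z - 2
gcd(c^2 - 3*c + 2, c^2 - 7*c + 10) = c - 2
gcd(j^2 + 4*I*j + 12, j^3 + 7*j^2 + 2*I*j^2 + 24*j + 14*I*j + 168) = j + 6*I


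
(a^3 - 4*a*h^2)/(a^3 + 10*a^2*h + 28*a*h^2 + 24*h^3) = a*(a - 2*h)/(a^2 + 8*a*h + 12*h^2)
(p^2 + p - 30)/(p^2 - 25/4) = 4*(p^2 + p - 30)/(4*p^2 - 25)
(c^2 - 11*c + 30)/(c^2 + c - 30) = (c - 6)/(c + 6)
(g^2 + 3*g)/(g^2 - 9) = g/(g - 3)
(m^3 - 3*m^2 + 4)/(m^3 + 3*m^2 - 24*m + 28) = (m + 1)/(m + 7)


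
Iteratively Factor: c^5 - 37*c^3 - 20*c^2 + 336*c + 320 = (c + 1)*(c^4 - c^3 - 36*c^2 + 16*c + 320) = (c - 4)*(c + 1)*(c^3 + 3*c^2 - 24*c - 80) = (c - 4)*(c + 1)*(c + 4)*(c^2 - c - 20) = (c - 4)*(c + 1)*(c + 4)^2*(c - 5)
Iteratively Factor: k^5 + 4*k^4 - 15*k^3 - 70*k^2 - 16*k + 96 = (k + 3)*(k^4 + k^3 - 18*k^2 - 16*k + 32) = (k - 4)*(k + 3)*(k^3 + 5*k^2 + 2*k - 8) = (k - 4)*(k + 3)*(k + 4)*(k^2 + k - 2) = (k - 4)*(k - 1)*(k + 3)*(k + 4)*(k + 2)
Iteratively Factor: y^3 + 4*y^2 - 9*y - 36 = (y + 4)*(y^2 - 9) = (y - 3)*(y + 4)*(y + 3)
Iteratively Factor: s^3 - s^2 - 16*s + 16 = (s - 4)*(s^2 + 3*s - 4) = (s - 4)*(s + 4)*(s - 1)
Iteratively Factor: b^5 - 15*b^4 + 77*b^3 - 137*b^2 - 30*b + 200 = (b - 2)*(b^4 - 13*b^3 + 51*b^2 - 35*b - 100) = (b - 2)*(b + 1)*(b^3 - 14*b^2 + 65*b - 100) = (b - 5)*(b - 2)*(b + 1)*(b^2 - 9*b + 20) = (b - 5)^2*(b - 2)*(b + 1)*(b - 4)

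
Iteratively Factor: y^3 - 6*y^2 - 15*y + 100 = (y - 5)*(y^2 - y - 20) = (y - 5)^2*(y + 4)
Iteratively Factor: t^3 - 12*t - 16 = (t + 2)*(t^2 - 2*t - 8) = (t + 2)^2*(t - 4)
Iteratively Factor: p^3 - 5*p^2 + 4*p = (p)*(p^2 - 5*p + 4) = p*(p - 1)*(p - 4)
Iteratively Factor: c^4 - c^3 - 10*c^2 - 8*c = (c)*(c^3 - c^2 - 10*c - 8) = c*(c - 4)*(c^2 + 3*c + 2) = c*(c - 4)*(c + 1)*(c + 2)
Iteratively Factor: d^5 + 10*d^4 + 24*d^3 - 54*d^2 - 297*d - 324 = (d + 4)*(d^4 + 6*d^3 - 54*d - 81) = (d + 3)*(d + 4)*(d^3 + 3*d^2 - 9*d - 27) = (d - 3)*(d + 3)*(d + 4)*(d^2 + 6*d + 9) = (d - 3)*(d + 3)^2*(d + 4)*(d + 3)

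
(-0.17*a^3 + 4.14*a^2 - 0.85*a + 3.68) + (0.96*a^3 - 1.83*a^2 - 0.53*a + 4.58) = 0.79*a^3 + 2.31*a^2 - 1.38*a + 8.26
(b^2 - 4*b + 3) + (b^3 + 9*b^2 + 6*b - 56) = b^3 + 10*b^2 + 2*b - 53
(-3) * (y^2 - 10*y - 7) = -3*y^2 + 30*y + 21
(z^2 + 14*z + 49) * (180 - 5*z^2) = -5*z^4 - 70*z^3 - 65*z^2 + 2520*z + 8820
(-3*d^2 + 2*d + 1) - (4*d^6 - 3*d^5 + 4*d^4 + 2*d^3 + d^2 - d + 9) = -4*d^6 + 3*d^5 - 4*d^4 - 2*d^3 - 4*d^2 + 3*d - 8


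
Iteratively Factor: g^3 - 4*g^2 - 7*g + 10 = (g - 5)*(g^2 + g - 2) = (g - 5)*(g - 1)*(g + 2)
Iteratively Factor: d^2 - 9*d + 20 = (d - 4)*(d - 5)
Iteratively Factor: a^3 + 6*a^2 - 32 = (a + 4)*(a^2 + 2*a - 8) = (a - 2)*(a + 4)*(a + 4)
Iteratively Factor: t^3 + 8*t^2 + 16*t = (t)*(t^2 + 8*t + 16) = t*(t + 4)*(t + 4)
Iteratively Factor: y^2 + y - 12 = (y + 4)*(y - 3)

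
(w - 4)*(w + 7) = w^2 + 3*w - 28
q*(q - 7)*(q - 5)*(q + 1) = q^4 - 11*q^3 + 23*q^2 + 35*q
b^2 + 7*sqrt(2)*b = b*(b + 7*sqrt(2))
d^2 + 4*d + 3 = (d + 1)*(d + 3)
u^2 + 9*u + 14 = (u + 2)*(u + 7)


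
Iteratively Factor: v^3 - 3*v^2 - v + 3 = (v - 3)*(v^2 - 1) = (v - 3)*(v - 1)*(v + 1)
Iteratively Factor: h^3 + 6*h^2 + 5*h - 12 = (h + 3)*(h^2 + 3*h - 4) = (h - 1)*(h + 3)*(h + 4)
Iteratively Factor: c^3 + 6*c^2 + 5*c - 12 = (c + 3)*(c^2 + 3*c - 4) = (c + 3)*(c + 4)*(c - 1)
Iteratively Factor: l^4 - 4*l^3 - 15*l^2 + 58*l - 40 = (l - 1)*(l^3 - 3*l^2 - 18*l + 40) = (l - 5)*(l - 1)*(l^2 + 2*l - 8) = (l - 5)*(l - 1)*(l + 4)*(l - 2)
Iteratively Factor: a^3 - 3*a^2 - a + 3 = (a + 1)*(a^2 - 4*a + 3) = (a - 1)*(a + 1)*(a - 3)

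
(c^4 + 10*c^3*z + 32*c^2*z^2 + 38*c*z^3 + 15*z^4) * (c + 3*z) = c^5 + 13*c^4*z + 62*c^3*z^2 + 134*c^2*z^3 + 129*c*z^4 + 45*z^5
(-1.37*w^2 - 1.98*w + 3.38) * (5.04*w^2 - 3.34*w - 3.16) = -6.9048*w^4 - 5.4034*w^3 + 27.9776*w^2 - 5.0324*w - 10.6808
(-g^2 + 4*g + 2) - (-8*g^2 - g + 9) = 7*g^2 + 5*g - 7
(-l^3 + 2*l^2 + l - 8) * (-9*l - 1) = 9*l^4 - 17*l^3 - 11*l^2 + 71*l + 8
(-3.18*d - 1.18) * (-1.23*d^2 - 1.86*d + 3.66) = 3.9114*d^3 + 7.3662*d^2 - 9.444*d - 4.3188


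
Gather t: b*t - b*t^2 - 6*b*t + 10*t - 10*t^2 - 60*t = t^2*(-b - 10) + t*(-5*b - 50)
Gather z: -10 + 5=-5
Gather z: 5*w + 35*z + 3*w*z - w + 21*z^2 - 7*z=4*w + 21*z^2 + z*(3*w + 28)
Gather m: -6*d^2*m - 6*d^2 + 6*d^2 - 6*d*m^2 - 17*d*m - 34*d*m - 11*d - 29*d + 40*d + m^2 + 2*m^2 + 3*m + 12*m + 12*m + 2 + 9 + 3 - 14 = m^2*(3 - 6*d) + m*(-6*d^2 - 51*d + 27)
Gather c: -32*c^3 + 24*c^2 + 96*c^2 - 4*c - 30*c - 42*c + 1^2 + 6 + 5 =-32*c^3 + 120*c^2 - 76*c + 12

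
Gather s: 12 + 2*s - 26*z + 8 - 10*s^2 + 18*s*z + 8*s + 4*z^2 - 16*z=-10*s^2 + s*(18*z + 10) + 4*z^2 - 42*z + 20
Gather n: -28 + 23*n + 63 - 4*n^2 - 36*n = -4*n^2 - 13*n + 35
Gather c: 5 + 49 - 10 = 44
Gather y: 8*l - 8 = 8*l - 8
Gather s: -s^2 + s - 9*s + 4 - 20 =-s^2 - 8*s - 16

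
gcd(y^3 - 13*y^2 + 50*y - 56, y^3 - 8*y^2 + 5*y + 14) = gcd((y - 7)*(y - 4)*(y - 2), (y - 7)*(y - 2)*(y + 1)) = y^2 - 9*y + 14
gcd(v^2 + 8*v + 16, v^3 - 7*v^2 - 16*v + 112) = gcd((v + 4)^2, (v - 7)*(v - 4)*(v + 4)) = v + 4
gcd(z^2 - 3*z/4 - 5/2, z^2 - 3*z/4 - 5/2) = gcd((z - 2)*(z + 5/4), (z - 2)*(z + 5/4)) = z^2 - 3*z/4 - 5/2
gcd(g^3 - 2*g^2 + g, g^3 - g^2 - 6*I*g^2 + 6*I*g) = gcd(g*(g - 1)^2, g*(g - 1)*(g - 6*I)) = g^2 - g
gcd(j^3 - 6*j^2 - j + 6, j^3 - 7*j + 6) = j - 1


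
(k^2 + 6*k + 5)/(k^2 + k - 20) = (k + 1)/(k - 4)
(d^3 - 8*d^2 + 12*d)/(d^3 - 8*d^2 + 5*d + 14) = d*(d - 6)/(d^2 - 6*d - 7)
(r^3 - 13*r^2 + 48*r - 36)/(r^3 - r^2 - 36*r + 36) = (r - 6)/(r + 6)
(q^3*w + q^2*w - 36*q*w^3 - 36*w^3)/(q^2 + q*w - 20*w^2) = w*(q^3 + q^2 - 36*q*w^2 - 36*w^2)/(q^2 + q*w - 20*w^2)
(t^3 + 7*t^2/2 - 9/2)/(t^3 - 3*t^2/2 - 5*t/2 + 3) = (t + 3)/(t - 2)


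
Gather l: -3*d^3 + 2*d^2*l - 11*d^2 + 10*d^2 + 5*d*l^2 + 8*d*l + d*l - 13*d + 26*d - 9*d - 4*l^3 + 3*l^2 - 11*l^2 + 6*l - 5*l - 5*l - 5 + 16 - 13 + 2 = -3*d^3 - d^2 + 4*d - 4*l^3 + l^2*(5*d - 8) + l*(2*d^2 + 9*d - 4)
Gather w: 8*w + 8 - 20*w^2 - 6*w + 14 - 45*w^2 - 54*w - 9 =-65*w^2 - 52*w + 13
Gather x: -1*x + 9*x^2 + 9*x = 9*x^2 + 8*x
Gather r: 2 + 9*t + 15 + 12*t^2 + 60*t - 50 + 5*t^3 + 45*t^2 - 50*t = 5*t^3 + 57*t^2 + 19*t - 33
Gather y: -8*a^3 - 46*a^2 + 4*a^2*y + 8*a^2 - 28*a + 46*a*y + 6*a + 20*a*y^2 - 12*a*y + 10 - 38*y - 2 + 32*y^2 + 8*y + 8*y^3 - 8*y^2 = -8*a^3 - 38*a^2 - 22*a + 8*y^3 + y^2*(20*a + 24) + y*(4*a^2 + 34*a - 30) + 8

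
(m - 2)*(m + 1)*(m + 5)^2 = m^4 + 9*m^3 + 13*m^2 - 45*m - 50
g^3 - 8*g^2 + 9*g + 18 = (g - 6)*(g - 3)*(g + 1)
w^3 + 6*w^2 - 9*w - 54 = (w - 3)*(w + 3)*(w + 6)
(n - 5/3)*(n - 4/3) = n^2 - 3*n + 20/9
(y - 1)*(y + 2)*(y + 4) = y^3 + 5*y^2 + 2*y - 8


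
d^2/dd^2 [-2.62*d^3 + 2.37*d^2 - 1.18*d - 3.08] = 4.74 - 15.72*d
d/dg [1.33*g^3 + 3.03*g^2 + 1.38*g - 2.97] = 3.99*g^2 + 6.06*g + 1.38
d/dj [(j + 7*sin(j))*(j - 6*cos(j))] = (j + 7*sin(j))*(6*sin(j) + 1) + (j - 6*cos(j))*(7*cos(j) + 1)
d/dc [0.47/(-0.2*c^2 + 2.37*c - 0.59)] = (0.188*c - 1.1139)/(0.2*c^2 - 2.37*c + 0.59)^2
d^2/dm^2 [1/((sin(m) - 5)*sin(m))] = (-4*sin(m) + 15 - 19/sin(m) - 30/sin(m)^2 + 50/sin(m)^3)/(sin(m) - 5)^3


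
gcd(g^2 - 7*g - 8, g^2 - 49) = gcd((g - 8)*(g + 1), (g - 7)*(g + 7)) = 1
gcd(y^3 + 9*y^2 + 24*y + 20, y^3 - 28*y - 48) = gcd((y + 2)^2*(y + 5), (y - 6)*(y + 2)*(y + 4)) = y + 2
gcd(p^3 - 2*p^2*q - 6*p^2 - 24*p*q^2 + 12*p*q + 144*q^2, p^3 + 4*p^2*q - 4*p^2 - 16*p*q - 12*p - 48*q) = p^2 + 4*p*q - 6*p - 24*q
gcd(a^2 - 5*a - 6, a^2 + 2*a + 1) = a + 1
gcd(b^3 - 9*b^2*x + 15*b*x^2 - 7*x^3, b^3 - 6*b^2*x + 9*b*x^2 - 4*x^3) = b^2 - 2*b*x + x^2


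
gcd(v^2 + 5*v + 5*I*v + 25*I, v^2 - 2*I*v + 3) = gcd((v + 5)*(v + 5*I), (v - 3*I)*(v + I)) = 1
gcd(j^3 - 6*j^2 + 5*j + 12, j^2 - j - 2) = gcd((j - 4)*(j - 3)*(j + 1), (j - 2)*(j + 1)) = j + 1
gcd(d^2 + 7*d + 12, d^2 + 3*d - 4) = d + 4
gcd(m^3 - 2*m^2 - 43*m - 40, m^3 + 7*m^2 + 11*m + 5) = m^2 + 6*m + 5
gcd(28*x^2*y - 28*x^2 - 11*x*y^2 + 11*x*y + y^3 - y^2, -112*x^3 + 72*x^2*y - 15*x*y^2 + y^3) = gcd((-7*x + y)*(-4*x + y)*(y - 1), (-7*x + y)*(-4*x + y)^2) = 28*x^2 - 11*x*y + y^2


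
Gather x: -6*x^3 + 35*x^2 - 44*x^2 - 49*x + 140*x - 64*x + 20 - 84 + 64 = -6*x^3 - 9*x^2 + 27*x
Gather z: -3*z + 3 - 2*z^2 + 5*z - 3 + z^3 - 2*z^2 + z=z^3 - 4*z^2 + 3*z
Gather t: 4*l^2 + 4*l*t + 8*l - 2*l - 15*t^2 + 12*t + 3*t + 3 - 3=4*l^2 + 6*l - 15*t^2 + t*(4*l + 15)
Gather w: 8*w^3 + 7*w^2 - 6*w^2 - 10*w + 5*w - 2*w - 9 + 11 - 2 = 8*w^3 + w^2 - 7*w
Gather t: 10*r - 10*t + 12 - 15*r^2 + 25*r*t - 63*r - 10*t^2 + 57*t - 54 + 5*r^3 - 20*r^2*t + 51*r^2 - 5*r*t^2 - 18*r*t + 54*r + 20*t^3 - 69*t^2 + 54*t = 5*r^3 + 36*r^2 + r + 20*t^3 + t^2*(-5*r - 79) + t*(-20*r^2 + 7*r + 101) - 42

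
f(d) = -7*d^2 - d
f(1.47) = -16.60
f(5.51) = -218.03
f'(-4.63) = 63.82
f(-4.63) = -145.43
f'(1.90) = -27.60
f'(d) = -14*d - 1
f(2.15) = -34.51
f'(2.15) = -31.10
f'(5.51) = -78.14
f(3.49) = -88.75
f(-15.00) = -1560.00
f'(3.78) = -53.92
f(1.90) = -27.17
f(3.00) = -66.00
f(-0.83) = -3.99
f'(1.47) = -21.58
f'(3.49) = -49.86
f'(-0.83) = 10.62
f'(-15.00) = 209.00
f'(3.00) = -43.00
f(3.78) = -103.80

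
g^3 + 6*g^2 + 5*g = g*(g + 1)*(g + 5)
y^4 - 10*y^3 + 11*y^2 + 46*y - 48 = (y - 8)*(y - 3)*(y - 1)*(y + 2)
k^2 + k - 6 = (k - 2)*(k + 3)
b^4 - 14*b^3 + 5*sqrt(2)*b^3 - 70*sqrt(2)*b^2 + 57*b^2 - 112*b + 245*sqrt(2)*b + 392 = (b - 7)^2*(b + sqrt(2))*(b + 4*sqrt(2))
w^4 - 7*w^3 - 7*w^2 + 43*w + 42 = (w - 7)*(w - 3)*(w + 1)*(w + 2)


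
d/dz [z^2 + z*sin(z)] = z*cos(z) + 2*z + sin(z)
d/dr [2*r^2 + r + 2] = 4*r + 1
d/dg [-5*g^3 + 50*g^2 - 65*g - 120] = -15*g^2 + 100*g - 65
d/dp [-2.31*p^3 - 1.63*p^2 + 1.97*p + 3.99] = -6.93*p^2 - 3.26*p + 1.97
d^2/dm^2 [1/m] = 2/m^3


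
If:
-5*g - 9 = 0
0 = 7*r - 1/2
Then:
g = -9/5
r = 1/14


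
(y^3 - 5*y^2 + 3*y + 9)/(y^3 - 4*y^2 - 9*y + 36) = (y^2 - 2*y - 3)/(y^2 - y - 12)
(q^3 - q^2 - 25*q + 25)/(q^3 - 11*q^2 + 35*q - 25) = (q + 5)/(q - 5)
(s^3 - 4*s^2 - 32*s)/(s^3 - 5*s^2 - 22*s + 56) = s*(s - 8)/(s^2 - 9*s + 14)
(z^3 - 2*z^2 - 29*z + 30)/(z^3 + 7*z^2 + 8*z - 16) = (z^2 - z - 30)/(z^2 + 8*z + 16)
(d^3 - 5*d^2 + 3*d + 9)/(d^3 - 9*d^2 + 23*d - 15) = (d^2 - 2*d - 3)/(d^2 - 6*d + 5)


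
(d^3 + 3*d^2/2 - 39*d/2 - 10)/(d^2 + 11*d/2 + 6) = (2*d^3 + 3*d^2 - 39*d - 20)/(2*d^2 + 11*d + 12)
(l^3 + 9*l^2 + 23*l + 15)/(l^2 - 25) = (l^2 + 4*l + 3)/(l - 5)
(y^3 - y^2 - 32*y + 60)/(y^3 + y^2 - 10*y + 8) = (y^2 + y - 30)/(y^2 + 3*y - 4)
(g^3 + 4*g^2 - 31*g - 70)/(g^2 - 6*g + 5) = (g^2 + 9*g + 14)/(g - 1)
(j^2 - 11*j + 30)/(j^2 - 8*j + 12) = (j - 5)/(j - 2)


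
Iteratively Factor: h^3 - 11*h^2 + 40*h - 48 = (h - 4)*(h^2 - 7*h + 12) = (h - 4)^2*(h - 3)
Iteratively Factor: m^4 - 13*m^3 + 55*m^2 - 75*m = (m)*(m^3 - 13*m^2 + 55*m - 75) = m*(m - 5)*(m^2 - 8*m + 15) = m*(m - 5)^2*(m - 3)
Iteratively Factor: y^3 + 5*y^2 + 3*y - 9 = (y + 3)*(y^2 + 2*y - 3) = (y + 3)^2*(y - 1)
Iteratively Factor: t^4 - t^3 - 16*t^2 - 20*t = (t + 2)*(t^3 - 3*t^2 - 10*t) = (t + 2)^2*(t^2 - 5*t) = t*(t + 2)^2*(t - 5)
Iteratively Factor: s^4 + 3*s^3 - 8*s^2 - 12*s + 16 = (s + 4)*(s^3 - s^2 - 4*s + 4) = (s + 2)*(s + 4)*(s^2 - 3*s + 2) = (s - 2)*(s + 2)*(s + 4)*(s - 1)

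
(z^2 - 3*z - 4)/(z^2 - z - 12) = (z + 1)/(z + 3)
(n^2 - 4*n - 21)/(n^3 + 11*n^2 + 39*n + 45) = (n - 7)/(n^2 + 8*n + 15)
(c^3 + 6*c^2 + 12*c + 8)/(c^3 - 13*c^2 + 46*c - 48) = (c^3 + 6*c^2 + 12*c + 8)/(c^3 - 13*c^2 + 46*c - 48)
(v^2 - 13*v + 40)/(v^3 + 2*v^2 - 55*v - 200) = (v - 5)/(v^2 + 10*v + 25)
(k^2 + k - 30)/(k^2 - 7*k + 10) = (k + 6)/(k - 2)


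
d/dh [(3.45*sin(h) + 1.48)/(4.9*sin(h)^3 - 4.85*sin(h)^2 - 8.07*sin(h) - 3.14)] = (-33.81*sin(h)^3 - 5.0235*sin(h)^2 + 14.356*sin(h) + 1.1106)*cos(h)/(24.01*sin(h)^6 - 47.53*sin(h)^5 - 55.5635*sin(h)^4 + 47.507*sin(h)^3 + 95.5829*sin(h)^2 + 50.6796*sin(h) + 9.8596)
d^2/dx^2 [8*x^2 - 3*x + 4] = 16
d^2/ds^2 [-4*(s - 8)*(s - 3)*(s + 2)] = 72 - 24*s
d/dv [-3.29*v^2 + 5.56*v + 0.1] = 5.56 - 6.58*v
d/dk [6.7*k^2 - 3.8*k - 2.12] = 13.4*k - 3.8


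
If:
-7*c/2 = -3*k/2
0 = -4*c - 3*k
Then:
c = 0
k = 0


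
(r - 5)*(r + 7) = r^2 + 2*r - 35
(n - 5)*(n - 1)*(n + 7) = n^3 + n^2 - 37*n + 35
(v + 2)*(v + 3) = v^2 + 5*v + 6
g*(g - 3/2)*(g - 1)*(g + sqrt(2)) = g^4 - 5*g^3/2 + sqrt(2)*g^3 - 5*sqrt(2)*g^2/2 + 3*g^2/2 + 3*sqrt(2)*g/2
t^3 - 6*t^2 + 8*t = t*(t - 4)*(t - 2)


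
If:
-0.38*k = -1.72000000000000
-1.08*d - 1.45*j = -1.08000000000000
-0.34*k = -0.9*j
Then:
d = -1.30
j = 1.71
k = 4.53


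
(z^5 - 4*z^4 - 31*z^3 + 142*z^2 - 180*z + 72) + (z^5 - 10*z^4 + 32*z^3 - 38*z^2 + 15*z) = 2*z^5 - 14*z^4 + z^3 + 104*z^2 - 165*z + 72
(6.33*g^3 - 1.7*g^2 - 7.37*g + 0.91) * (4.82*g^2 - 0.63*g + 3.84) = 30.5106*g^5 - 12.1819*g^4 - 10.1452*g^3 + 2.5013*g^2 - 28.8741*g + 3.4944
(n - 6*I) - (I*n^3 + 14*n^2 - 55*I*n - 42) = -I*n^3 - 14*n^2 + n + 55*I*n + 42 - 6*I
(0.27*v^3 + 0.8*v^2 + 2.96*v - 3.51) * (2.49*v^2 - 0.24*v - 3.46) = 0.6723*v^5 + 1.9272*v^4 + 6.2442*v^3 - 12.2183*v^2 - 9.3992*v + 12.1446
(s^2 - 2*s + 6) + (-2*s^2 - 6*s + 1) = -s^2 - 8*s + 7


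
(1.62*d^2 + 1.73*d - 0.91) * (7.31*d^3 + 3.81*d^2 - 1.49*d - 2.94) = 11.8422*d^5 + 18.8185*d^4 - 2.4746*d^3 - 10.8076*d^2 - 3.7303*d + 2.6754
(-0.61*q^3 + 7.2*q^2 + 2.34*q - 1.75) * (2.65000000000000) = -1.6165*q^3 + 19.08*q^2 + 6.201*q - 4.6375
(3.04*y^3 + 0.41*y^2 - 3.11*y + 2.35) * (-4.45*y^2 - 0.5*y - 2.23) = -13.528*y^5 - 3.3445*y^4 + 6.8553*y^3 - 9.8168*y^2 + 5.7603*y - 5.2405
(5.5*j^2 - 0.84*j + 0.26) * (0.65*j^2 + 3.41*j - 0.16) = 3.575*j^4 + 18.209*j^3 - 3.5754*j^2 + 1.021*j - 0.0416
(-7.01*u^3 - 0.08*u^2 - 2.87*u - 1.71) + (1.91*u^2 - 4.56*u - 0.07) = -7.01*u^3 + 1.83*u^2 - 7.43*u - 1.78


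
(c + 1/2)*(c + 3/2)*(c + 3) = c^3 + 5*c^2 + 27*c/4 + 9/4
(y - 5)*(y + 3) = y^2 - 2*y - 15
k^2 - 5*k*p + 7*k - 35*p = (k + 7)*(k - 5*p)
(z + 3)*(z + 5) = z^2 + 8*z + 15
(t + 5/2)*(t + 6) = t^2 + 17*t/2 + 15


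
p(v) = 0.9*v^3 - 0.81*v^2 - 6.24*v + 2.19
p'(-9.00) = 227.04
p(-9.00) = -663.36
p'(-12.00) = 402.00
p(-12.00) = -1594.77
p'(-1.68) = 4.10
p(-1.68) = 6.12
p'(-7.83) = 171.98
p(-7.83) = -430.65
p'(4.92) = 51.15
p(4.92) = 59.07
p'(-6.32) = 111.84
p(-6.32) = -217.92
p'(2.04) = 1.69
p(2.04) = -6.27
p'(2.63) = 8.18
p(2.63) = -3.45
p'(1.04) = -5.00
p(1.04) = -4.16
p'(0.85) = -5.67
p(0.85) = -3.15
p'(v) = 2.7*v^2 - 1.62*v - 6.24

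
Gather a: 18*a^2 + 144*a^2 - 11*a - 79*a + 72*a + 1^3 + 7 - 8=162*a^2 - 18*a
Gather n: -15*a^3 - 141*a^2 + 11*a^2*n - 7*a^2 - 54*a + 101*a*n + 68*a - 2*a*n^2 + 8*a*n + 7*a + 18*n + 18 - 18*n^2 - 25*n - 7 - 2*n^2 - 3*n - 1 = -15*a^3 - 148*a^2 + 21*a + n^2*(-2*a - 20) + n*(11*a^2 + 109*a - 10) + 10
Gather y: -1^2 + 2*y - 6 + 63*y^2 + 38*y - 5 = 63*y^2 + 40*y - 12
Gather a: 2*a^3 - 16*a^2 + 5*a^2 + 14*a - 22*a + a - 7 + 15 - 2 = 2*a^3 - 11*a^2 - 7*a + 6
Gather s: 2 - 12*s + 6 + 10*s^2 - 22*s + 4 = 10*s^2 - 34*s + 12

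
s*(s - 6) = s^2 - 6*s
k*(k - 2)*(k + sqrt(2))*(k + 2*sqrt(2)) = k^4 - 2*k^3 + 3*sqrt(2)*k^3 - 6*sqrt(2)*k^2 + 4*k^2 - 8*k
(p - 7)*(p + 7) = p^2 - 49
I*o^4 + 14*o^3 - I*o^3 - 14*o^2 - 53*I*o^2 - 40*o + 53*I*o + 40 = (o - 1)*(o - 8*I)*(o - 5*I)*(I*o + 1)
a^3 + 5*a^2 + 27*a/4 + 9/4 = (a + 1/2)*(a + 3/2)*(a + 3)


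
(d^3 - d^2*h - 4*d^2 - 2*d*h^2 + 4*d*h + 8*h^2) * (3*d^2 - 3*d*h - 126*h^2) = 3*d^5 - 6*d^4*h - 12*d^4 - 129*d^3*h^2 + 24*d^3*h + 132*d^2*h^3 + 516*d^2*h^2 + 252*d*h^4 - 528*d*h^3 - 1008*h^4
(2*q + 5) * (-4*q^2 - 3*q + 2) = -8*q^3 - 26*q^2 - 11*q + 10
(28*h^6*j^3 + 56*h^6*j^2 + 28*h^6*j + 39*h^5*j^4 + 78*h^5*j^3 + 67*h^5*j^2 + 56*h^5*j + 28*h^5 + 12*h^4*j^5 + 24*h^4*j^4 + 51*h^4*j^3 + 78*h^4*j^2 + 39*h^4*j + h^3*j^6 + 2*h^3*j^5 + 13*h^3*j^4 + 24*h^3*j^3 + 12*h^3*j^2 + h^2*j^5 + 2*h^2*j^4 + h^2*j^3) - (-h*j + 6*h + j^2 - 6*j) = 28*h^6*j^3 + 56*h^6*j^2 + 28*h^6*j + 39*h^5*j^4 + 78*h^5*j^3 + 67*h^5*j^2 + 56*h^5*j + 28*h^5 + 12*h^4*j^5 + 24*h^4*j^4 + 51*h^4*j^3 + 78*h^4*j^2 + 39*h^4*j + h^3*j^6 + 2*h^3*j^5 + 13*h^3*j^4 + 24*h^3*j^3 + 12*h^3*j^2 + h^2*j^5 + 2*h^2*j^4 + h^2*j^3 + h*j - 6*h - j^2 + 6*j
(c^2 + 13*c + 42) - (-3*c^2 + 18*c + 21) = 4*c^2 - 5*c + 21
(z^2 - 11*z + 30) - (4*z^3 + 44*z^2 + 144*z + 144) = -4*z^3 - 43*z^2 - 155*z - 114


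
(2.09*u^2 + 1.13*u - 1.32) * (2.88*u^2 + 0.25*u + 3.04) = 6.0192*u^4 + 3.7769*u^3 + 2.8345*u^2 + 3.1052*u - 4.0128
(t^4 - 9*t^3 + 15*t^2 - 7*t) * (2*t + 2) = 2*t^5 - 16*t^4 + 12*t^3 + 16*t^2 - 14*t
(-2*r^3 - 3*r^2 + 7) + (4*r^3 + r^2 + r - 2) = 2*r^3 - 2*r^2 + r + 5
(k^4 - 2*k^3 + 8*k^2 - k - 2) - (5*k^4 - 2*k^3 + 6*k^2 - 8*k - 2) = -4*k^4 + 2*k^2 + 7*k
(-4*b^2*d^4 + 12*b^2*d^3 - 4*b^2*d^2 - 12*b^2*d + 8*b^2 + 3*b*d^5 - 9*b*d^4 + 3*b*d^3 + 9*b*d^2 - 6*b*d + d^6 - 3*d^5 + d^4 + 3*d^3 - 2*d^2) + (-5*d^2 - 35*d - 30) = -4*b^2*d^4 + 12*b^2*d^3 - 4*b^2*d^2 - 12*b^2*d + 8*b^2 + 3*b*d^5 - 9*b*d^4 + 3*b*d^3 + 9*b*d^2 - 6*b*d + d^6 - 3*d^5 + d^4 + 3*d^3 - 7*d^2 - 35*d - 30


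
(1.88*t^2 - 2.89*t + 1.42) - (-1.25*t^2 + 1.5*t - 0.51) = 3.13*t^2 - 4.39*t + 1.93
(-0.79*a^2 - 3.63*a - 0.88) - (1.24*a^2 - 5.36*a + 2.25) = -2.03*a^2 + 1.73*a - 3.13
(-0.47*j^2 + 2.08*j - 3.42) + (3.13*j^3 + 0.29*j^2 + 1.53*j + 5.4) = 3.13*j^3 - 0.18*j^2 + 3.61*j + 1.98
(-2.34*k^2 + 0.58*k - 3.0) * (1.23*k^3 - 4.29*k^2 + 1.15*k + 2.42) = -2.8782*k^5 + 10.752*k^4 - 8.8692*k^3 + 7.8742*k^2 - 2.0464*k - 7.26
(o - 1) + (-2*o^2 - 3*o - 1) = -2*o^2 - 2*o - 2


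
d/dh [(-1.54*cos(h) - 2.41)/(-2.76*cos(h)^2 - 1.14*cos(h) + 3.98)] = (4.2504*cos(h)^2 + 13.3032*cos(h) + 8.8766)*sin(h)/(7.6176*cos(h)^4 + 6.2928*cos(h)^3 - 20.67*cos(h)^2 - 9.0744*cos(h) + 15.8404)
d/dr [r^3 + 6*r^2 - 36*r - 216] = 3*r^2 + 12*r - 36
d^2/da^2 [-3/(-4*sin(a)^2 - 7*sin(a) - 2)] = 3*(-64*sin(a)^4 - 84*sin(a)^3 + 79*sin(a)^2 + 182*sin(a) + 82)/(4*sin(a)^2 + 7*sin(a) + 2)^3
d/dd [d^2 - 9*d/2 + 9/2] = 2*d - 9/2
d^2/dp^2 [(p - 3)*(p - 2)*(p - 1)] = 6*p - 12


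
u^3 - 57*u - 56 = (u - 8)*(u + 1)*(u + 7)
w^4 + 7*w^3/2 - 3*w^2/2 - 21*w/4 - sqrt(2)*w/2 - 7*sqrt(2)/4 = (w + 7/2)*(w - sqrt(2))*(sqrt(2)*w/2 + 1/2)*(sqrt(2)*w + 1)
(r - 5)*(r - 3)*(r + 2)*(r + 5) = r^4 - r^3 - 31*r^2 + 25*r + 150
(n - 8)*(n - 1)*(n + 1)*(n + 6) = n^4 - 2*n^3 - 49*n^2 + 2*n + 48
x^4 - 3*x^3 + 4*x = x*(x - 2)^2*(x + 1)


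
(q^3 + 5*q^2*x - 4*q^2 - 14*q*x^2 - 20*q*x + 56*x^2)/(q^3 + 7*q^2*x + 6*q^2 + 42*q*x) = (q^2 - 2*q*x - 4*q + 8*x)/(q*(q + 6))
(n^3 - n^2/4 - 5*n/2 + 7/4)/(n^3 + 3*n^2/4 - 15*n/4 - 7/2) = (n^2 - 2*n + 1)/(n^2 - n - 2)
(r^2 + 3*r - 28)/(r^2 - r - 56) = (r - 4)/(r - 8)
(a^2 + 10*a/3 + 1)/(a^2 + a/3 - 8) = (3*a + 1)/(3*a - 8)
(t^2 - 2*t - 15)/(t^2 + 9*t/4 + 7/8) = 8*(t^2 - 2*t - 15)/(8*t^2 + 18*t + 7)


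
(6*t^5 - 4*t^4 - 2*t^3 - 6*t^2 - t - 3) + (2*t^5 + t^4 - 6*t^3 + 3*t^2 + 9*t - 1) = 8*t^5 - 3*t^4 - 8*t^3 - 3*t^2 + 8*t - 4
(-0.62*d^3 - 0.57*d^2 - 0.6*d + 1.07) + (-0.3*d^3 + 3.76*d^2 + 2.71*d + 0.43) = -0.92*d^3 + 3.19*d^2 + 2.11*d + 1.5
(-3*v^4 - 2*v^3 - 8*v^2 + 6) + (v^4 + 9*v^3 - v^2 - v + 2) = -2*v^4 + 7*v^3 - 9*v^2 - v + 8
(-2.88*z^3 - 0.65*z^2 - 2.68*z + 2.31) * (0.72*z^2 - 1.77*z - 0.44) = -2.0736*z^5 + 4.6296*z^4 + 0.4881*z^3 + 6.6928*z^2 - 2.9095*z - 1.0164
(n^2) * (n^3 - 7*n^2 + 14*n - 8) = n^5 - 7*n^4 + 14*n^3 - 8*n^2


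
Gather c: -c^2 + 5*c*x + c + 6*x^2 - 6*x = -c^2 + c*(5*x + 1) + 6*x^2 - 6*x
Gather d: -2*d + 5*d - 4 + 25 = 3*d + 21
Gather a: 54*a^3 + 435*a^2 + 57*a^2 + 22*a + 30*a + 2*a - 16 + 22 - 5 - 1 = 54*a^3 + 492*a^2 + 54*a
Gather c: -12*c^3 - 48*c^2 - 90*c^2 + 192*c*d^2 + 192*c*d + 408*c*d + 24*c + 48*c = -12*c^3 - 138*c^2 + c*(192*d^2 + 600*d + 72)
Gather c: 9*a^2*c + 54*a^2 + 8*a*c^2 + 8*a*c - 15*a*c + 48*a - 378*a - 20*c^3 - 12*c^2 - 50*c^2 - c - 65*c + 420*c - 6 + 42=54*a^2 - 330*a - 20*c^3 + c^2*(8*a - 62) + c*(9*a^2 - 7*a + 354) + 36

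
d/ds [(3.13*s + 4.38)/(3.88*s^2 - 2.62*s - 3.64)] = (-12.1444*s^2 - 33.9888*s + 0.0823999999999998)/(15.0544*s^4 - 20.3312*s^3 - 21.382*s^2 + 19.0736*s + 13.2496)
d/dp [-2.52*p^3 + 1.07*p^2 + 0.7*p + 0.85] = -7.56*p^2 + 2.14*p + 0.7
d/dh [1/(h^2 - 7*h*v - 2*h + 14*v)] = (-2*h + 7*v + 2)/(h^2 - 7*h*v - 2*h + 14*v)^2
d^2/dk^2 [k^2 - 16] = 2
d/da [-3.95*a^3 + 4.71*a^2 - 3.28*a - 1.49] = -11.85*a^2 + 9.42*a - 3.28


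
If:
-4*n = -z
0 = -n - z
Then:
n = 0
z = 0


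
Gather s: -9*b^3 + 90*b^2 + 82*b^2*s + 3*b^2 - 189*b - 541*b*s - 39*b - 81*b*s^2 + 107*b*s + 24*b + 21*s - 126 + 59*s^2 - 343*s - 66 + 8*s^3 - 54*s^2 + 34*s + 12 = -9*b^3 + 93*b^2 - 204*b + 8*s^3 + s^2*(5 - 81*b) + s*(82*b^2 - 434*b - 288) - 180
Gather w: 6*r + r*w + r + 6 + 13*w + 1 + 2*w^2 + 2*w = 7*r + 2*w^2 + w*(r + 15) + 7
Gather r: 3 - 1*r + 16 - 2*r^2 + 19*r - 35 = -2*r^2 + 18*r - 16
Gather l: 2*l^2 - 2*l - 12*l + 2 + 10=2*l^2 - 14*l + 12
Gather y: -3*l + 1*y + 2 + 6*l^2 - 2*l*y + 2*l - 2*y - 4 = 6*l^2 - l + y*(-2*l - 1) - 2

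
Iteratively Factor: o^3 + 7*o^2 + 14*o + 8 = (o + 4)*(o^2 + 3*o + 2) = (o + 1)*(o + 4)*(o + 2)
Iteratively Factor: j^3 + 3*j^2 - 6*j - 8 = (j + 1)*(j^2 + 2*j - 8) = (j - 2)*(j + 1)*(j + 4)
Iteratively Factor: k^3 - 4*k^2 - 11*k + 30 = (k - 5)*(k^2 + k - 6) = (k - 5)*(k - 2)*(k + 3)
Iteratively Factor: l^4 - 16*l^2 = (l + 4)*(l^3 - 4*l^2) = l*(l + 4)*(l^2 - 4*l) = l*(l - 4)*(l + 4)*(l)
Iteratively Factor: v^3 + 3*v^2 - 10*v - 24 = (v + 2)*(v^2 + v - 12) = (v + 2)*(v + 4)*(v - 3)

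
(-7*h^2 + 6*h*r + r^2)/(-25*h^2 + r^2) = (7*h^2 - 6*h*r - r^2)/(25*h^2 - r^2)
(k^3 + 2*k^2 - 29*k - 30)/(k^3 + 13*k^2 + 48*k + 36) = (k - 5)/(k + 6)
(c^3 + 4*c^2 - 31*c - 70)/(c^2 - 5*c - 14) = (c^2 + 2*c - 35)/(c - 7)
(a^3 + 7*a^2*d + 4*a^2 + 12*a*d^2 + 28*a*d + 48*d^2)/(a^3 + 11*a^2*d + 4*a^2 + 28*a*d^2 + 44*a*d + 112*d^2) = (a + 3*d)/(a + 7*d)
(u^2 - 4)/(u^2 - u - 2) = (u + 2)/(u + 1)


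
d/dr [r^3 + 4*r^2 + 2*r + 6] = 3*r^2 + 8*r + 2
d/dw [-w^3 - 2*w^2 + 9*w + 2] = -3*w^2 - 4*w + 9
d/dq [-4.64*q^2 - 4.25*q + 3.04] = -9.28*q - 4.25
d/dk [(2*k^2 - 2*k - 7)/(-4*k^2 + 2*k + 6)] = (-2*k^2 - 16*k + 1)/(2*(4*k^4 - 4*k^3 - 11*k^2 + 6*k + 9))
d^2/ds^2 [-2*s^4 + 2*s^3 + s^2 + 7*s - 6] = -24*s^2 + 12*s + 2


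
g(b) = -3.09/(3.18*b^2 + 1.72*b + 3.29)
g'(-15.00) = -0.00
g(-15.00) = -0.00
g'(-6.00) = -0.01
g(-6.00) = -0.03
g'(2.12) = 0.10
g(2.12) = -0.15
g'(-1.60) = -0.35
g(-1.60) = -0.36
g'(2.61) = 0.07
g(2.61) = -0.10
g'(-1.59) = -0.35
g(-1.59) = -0.36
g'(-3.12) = -0.07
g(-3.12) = -0.11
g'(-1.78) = -0.28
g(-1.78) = -0.30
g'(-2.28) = -0.16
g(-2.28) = -0.19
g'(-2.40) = -0.14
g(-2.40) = -0.18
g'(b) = -3.09*(-6.36*b - 1.72)/(3.18*b^2 + 1.72*b + 3.29)^2 = (19.6524*b + 5.3148)/(3.18*b^2 + 1.72*b + 3.29)^2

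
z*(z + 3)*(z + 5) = z^3 + 8*z^2 + 15*z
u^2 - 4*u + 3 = (u - 3)*(u - 1)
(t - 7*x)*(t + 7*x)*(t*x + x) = t^3*x + t^2*x - 49*t*x^3 - 49*x^3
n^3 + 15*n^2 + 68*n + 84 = (n + 2)*(n + 6)*(n + 7)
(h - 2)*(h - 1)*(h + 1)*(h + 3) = h^4 + h^3 - 7*h^2 - h + 6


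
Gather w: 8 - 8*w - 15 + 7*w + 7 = -w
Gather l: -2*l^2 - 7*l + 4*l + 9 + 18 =-2*l^2 - 3*l + 27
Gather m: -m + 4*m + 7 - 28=3*m - 21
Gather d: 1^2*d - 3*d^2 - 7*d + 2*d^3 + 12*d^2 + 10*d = 2*d^3 + 9*d^2 + 4*d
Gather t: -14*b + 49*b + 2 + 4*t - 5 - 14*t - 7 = 35*b - 10*t - 10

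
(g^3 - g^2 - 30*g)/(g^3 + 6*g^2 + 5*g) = (g - 6)/(g + 1)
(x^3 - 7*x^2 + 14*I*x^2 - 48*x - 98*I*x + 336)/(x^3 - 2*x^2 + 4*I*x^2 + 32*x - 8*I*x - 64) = (x^2 + x*(-7 + 6*I) - 42*I)/(x^2 + x*(-2 - 4*I) + 8*I)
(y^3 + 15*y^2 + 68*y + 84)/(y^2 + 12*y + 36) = (y^2 + 9*y + 14)/(y + 6)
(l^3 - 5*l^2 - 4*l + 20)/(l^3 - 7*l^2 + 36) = (l^2 - 7*l + 10)/(l^2 - 9*l + 18)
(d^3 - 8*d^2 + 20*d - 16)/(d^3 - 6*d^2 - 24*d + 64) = (d^2 - 6*d + 8)/(d^2 - 4*d - 32)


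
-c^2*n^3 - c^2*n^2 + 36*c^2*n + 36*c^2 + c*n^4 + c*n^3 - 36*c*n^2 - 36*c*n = (-c + n)*(n - 6)*(n + 6)*(c*n + c)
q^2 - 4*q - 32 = (q - 8)*(q + 4)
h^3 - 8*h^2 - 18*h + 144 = (h - 8)*(h - 3*sqrt(2))*(h + 3*sqrt(2))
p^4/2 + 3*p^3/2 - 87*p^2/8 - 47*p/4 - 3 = (p/2 + 1/4)*(p - 4)*(p + 1/2)*(p + 6)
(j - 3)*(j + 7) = j^2 + 4*j - 21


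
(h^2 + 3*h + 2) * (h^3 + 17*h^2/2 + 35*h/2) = h^5 + 23*h^4/2 + 45*h^3 + 139*h^2/2 + 35*h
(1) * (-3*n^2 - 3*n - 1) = -3*n^2 - 3*n - 1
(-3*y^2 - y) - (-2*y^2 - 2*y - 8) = -y^2 + y + 8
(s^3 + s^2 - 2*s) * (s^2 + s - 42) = s^5 + 2*s^4 - 43*s^3 - 44*s^2 + 84*s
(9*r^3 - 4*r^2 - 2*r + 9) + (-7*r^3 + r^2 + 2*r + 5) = 2*r^3 - 3*r^2 + 14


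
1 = 1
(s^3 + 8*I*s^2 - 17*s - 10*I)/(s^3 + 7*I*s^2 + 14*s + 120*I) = (s^2 + 3*I*s - 2)/(s^2 + 2*I*s + 24)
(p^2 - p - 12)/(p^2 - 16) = (p + 3)/(p + 4)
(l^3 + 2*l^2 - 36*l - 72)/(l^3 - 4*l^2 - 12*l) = (l + 6)/l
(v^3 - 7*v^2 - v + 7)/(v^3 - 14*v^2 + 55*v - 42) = (v + 1)/(v - 6)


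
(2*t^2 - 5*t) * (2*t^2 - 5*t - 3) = 4*t^4 - 20*t^3 + 19*t^2 + 15*t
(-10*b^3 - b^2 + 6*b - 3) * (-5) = 50*b^3 + 5*b^2 - 30*b + 15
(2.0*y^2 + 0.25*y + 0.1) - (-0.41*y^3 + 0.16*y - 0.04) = 0.41*y^3 + 2.0*y^2 + 0.09*y + 0.14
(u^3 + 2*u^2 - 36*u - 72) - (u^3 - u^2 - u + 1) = 3*u^2 - 35*u - 73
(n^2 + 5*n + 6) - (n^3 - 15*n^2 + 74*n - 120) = -n^3 + 16*n^2 - 69*n + 126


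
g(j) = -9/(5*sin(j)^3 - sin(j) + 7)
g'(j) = -9*(-15*sin(j)^2*cos(j) + cos(j))/(5*sin(j)^3 - sin(j) + 7)^2 = 9*(15*sin(j)^2 - 1)*cos(j)/(5*sin(j)^3 - sin(j) + 7)^2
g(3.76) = -1.36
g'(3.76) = -0.68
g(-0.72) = -1.45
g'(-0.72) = 0.96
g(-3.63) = -1.28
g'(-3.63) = -0.37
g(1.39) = -0.84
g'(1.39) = 0.19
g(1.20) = -0.89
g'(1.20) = 0.38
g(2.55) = -1.23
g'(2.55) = -0.51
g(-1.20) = -2.32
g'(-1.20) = 2.60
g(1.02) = -0.97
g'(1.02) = 0.55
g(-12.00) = -1.24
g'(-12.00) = 0.48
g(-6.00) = -1.32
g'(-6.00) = 0.03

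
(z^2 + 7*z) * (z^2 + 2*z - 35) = z^4 + 9*z^3 - 21*z^2 - 245*z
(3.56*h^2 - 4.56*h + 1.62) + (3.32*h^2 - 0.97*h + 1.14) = 6.88*h^2 - 5.53*h + 2.76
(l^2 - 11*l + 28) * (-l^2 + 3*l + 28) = -l^4 + 14*l^3 - 33*l^2 - 224*l + 784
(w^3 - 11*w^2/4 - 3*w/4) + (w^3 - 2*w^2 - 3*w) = 2*w^3 - 19*w^2/4 - 15*w/4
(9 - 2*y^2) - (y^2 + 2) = 7 - 3*y^2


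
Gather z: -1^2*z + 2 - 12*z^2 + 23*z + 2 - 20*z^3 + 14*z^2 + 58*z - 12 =-20*z^3 + 2*z^2 + 80*z - 8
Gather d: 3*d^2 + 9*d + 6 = 3*d^2 + 9*d + 6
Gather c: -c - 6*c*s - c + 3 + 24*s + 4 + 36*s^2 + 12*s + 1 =c*(-6*s - 2) + 36*s^2 + 36*s + 8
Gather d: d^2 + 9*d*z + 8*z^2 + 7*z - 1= d^2 + 9*d*z + 8*z^2 + 7*z - 1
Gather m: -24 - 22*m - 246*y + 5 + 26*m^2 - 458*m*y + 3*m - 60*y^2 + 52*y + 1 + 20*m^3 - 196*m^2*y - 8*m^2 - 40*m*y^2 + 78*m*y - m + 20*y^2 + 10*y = 20*m^3 + m^2*(18 - 196*y) + m*(-40*y^2 - 380*y - 20) - 40*y^2 - 184*y - 18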